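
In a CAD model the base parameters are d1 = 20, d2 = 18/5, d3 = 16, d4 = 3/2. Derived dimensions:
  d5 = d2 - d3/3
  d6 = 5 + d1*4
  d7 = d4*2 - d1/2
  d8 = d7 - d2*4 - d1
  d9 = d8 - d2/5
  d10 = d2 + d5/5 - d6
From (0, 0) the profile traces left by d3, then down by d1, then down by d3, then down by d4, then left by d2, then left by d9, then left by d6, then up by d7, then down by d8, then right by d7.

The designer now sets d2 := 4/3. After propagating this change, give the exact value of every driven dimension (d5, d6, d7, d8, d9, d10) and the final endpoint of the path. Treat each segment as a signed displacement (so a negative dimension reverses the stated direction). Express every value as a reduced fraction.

Apply edit: d2 := 4/3
  d5 = d2 - d3/3 = -4
  d6 = 5 + d1*4 = 85
  d7 = d4*2 - d1/2 = -7
  d8 = d7 - d2*4 - d1 = -97/3
  d9 = d8 - d2/5 = -163/5
  d10 = d2 + d5/5 - d6 = -1267/15
Walk from origin (0, 0):
  seg 1: left by d3 = 16 → (-16, 0)
  seg 2: down by d1 = 20 → (-16, -20)
  seg 3: down by d3 = 16 → (-16, -36)
  seg 4: down by d4 = 3/2 → (-16, -75/2)
  seg 5: left by d2 = 4/3 → (-52/3, -75/2)
  seg 6: left by d9 = -163/5 → (229/15, -75/2)
  seg 7: left by d6 = 85 → (-1046/15, -75/2)
  seg 8: up by d7 = -7 → (-1046/15, -89/2)
  seg 9: down by d8 = -97/3 → (-1046/15, -73/6)
  seg 10: right by d7 = -7 → (-1151/15, -73/6)

d5 = -4
d6 = 85
d7 = -7
d8 = -97/3
d9 = -163/5
d10 = -1267/15
endpoint = (-1151/15, -73/6)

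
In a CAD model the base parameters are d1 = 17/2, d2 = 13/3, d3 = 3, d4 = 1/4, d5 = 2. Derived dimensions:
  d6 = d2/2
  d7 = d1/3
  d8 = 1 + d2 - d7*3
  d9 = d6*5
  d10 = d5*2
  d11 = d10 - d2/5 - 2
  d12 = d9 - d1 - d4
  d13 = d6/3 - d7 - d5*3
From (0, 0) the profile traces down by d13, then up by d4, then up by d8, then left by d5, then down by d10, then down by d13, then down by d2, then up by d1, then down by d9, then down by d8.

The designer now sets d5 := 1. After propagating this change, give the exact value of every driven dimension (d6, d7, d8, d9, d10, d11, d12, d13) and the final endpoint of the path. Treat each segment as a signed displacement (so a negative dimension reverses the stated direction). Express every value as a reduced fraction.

Apply edit: d5 := 1
  d6 = d2/2 = 13/6
  d7 = d1/3 = 17/6
  d8 = 1 + d2 - d7*3 = -19/6
  d9 = d6*5 = 65/6
  d10 = d5*2 = 2
  d11 = d10 - d2/5 - 2 = -13/15
  d12 = d9 - d1 - d4 = 25/12
  d13 = d6/3 - d7 - d5*3 = -46/9
Walk from origin (0, 0):
  seg 1: down by d13 = -46/9 → (0, 46/9)
  seg 2: up by d4 = 1/4 → (0, 193/36)
  seg 3: up by d8 = -19/6 → (0, 79/36)
  seg 4: left by d5 = 1 → (-1, 79/36)
  seg 5: down by d10 = 2 → (-1, 7/36)
  seg 6: down by d13 = -46/9 → (-1, 191/36)
  seg 7: down by d2 = 13/3 → (-1, 35/36)
  seg 8: up by d1 = 17/2 → (-1, 341/36)
  seg 9: down by d9 = 65/6 → (-1, -49/36)
  seg 10: down by d8 = -19/6 → (-1, 65/36)

d6 = 13/6
d7 = 17/6
d8 = -19/6
d9 = 65/6
d10 = 2
d11 = -13/15
d12 = 25/12
d13 = -46/9
endpoint = (-1, 65/36)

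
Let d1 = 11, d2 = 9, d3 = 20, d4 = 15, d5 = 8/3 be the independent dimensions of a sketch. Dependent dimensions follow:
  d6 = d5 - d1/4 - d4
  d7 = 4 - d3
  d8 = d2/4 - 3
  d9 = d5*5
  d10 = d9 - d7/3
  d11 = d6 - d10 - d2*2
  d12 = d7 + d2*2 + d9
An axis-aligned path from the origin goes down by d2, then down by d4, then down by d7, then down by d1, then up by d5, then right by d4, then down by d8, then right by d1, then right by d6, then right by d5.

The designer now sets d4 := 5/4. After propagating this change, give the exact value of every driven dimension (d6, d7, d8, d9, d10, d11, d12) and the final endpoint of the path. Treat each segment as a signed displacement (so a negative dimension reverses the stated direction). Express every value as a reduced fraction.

Apply edit: d4 := 5/4
  d6 = d5 - d1/4 - d4 = -4/3
  d7 = 4 - d3 = -16
  d8 = d2/4 - 3 = -3/4
  d9 = d5*5 = 40/3
  d10 = d9 - d7/3 = 56/3
  d11 = d6 - d10 - d2*2 = -38
  d12 = d7 + d2*2 + d9 = 46/3
Walk from origin (0, 0):
  seg 1: down by d2 = 9 → (0, -9)
  seg 2: down by d4 = 5/4 → (0, -41/4)
  seg 3: down by d7 = -16 → (0, 23/4)
  seg 4: down by d1 = 11 → (0, -21/4)
  seg 5: up by d5 = 8/3 → (0, -31/12)
  seg 6: right by d4 = 5/4 → (5/4, -31/12)
  seg 7: down by d8 = -3/4 → (5/4, -11/6)
  seg 8: right by d1 = 11 → (49/4, -11/6)
  seg 9: right by d6 = -4/3 → (131/12, -11/6)
  seg 10: right by d5 = 8/3 → (163/12, -11/6)

d6 = -4/3
d7 = -16
d8 = -3/4
d9 = 40/3
d10 = 56/3
d11 = -38
d12 = 46/3
endpoint = (163/12, -11/6)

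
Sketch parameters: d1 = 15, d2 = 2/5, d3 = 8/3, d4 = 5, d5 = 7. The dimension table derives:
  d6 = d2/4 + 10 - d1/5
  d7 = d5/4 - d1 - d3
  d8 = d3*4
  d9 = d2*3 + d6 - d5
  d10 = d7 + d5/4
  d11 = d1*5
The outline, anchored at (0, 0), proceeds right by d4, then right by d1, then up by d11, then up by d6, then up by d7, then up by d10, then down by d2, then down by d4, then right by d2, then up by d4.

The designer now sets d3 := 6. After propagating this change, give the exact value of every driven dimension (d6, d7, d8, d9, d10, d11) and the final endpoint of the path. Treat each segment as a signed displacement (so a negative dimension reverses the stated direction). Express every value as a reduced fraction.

Apply edit: d3 := 6
  d6 = d2/4 + 10 - d1/5 = 71/10
  d7 = d5/4 - d1 - d3 = -77/4
  d8 = d3*4 = 24
  d9 = d2*3 + d6 - d5 = 13/10
  d10 = d7 + d5/4 = -35/2
  d11 = d1*5 = 75
Walk from origin (0, 0):
  seg 1: right by d4 = 5 → (5, 0)
  seg 2: right by d1 = 15 → (20, 0)
  seg 3: up by d11 = 75 → (20, 75)
  seg 4: up by d6 = 71/10 → (20, 821/10)
  seg 5: up by d7 = -77/4 → (20, 1257/20)
  seg 6: up by d10 = -35/2 → (20, 907/20)
  seg 7: down by d2 = 2/5 → (20, 899/20)
  seg 8: down by d4 = 5 → (20, 799/20)
  seg 9: right by d2 = 2/5 → (102/5, 799/20)
  seg 10: up by d4 = 5 → (102/5, 899/20)

d6 = 71/10
d7 = -77/4
d8 = 24
d9 = 13/10
d10 = -35/2
d11 = 75
endpoint = (102/5, 899/20)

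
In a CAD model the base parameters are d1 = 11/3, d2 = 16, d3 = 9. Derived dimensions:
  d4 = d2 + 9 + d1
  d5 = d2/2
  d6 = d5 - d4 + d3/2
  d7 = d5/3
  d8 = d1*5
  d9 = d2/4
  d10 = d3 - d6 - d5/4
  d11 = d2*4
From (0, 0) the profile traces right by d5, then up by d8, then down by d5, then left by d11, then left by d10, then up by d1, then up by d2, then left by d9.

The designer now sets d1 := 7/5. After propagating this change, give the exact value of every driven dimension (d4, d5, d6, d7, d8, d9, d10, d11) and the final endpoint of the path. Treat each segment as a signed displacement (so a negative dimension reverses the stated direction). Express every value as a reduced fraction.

d4 = 132/5
d5 = 8
d6 = -139/10
d7 = 8/3
d8 = 7
d9 = 4
d10 = 209/10
d11 = 64
endpoint = (-809/10, 82/5)

Apply edit: d1 := 7/5
  d4 = d2 + 9 + d1 = 132/5
  d5 = d2/2 = 8
  d6 = d5 - d4 + d3/2 = -139/10
  d7 = d5/3 = 8/3
  d8 = d1*5 = 7
  d9 = d2/4 = 4
  d10 = d3 - d6 - d5/4 = 209/10
  d11 = d2*4 = 64
Walk from origin (0, 0):
  seg 1: right by d5 = 8 → (8, 0)
  seg 2: up by d8 = 7 → (8, 7)
  seg 3: down by d5 = 8 → (8, -1)
  seg 4: left by d11 = 64 → (-56, -1)
  seg 5: left by d10 = 209/10 → (-769/10, -1)
  seg 6: up by d1 = 7/5 → (-769/10, 2/5)
  seg 7: up by d2 = 16 → (-769/10, 82/5)
  seg 8: left by d9 = 4 → (-809/10, 82/5)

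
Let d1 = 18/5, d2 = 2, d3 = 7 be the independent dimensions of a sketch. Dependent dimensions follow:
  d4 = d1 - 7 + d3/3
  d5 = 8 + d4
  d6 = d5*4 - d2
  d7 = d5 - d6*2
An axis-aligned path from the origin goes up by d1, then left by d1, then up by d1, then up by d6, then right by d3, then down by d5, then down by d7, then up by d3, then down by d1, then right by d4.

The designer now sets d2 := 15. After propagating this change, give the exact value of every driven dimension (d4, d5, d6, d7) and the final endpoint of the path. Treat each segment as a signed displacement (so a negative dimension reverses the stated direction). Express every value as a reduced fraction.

Apply edit: d2 := 15
  d4 = d1 - 7 + d3/3 = -16/15
  d5 = 8 + d4 = 104/15
  d6 = d5*4 - d2 = 191/15
  d7 = d5 - d6*2 = -278/15
Walk from origin (0, 0):
  seg 1: up by d1 = 18/5 → (0, 18/5)
  seg 2: left by d1 = 18/5 → (-18/5, 18/5)
  seg 3: up by d1 = 18/5 → (-18/5, 36/5)
  seg 4: up by d6 = 191/15 → (-18/5, 299/15)
  seg 5: right by d3 = 7 → (17/5, 299/15)
  seg 6: down by d5 = 104/15 → (17/5, 13)
  seg 7: down by d7 = -278/15 → (17/5, 473/15)
  seg 8: up by d3 = 7 → (17/5, 578/15)
  seg 9: down by d1 = 18/5 → (17/5, 524/15)
  seg 10: right by d4 = -16/15 → (7/3, 524/15)

d4 = -16/15
d5 = 104/15
d6 = 191/15
d7 = -278/15
endpoint = (7/3, 524/15)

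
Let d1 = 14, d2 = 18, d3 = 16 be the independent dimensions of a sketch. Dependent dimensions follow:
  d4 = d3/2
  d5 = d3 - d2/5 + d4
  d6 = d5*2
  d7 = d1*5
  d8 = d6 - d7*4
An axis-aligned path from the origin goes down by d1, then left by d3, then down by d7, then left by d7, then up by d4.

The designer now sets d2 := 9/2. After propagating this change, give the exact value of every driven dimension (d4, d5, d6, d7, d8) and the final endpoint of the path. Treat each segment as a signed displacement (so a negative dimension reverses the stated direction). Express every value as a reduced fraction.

d4 = 8
d5 = 231/10
d6 = 231/5
d7 = 70
d8 = -1169/5
endpoint = (-86, -76)

Apply edit: d2 := 9/2
  d4 = d3/2 = 8
  d5 = d3 - d2/5 + d4 = 231/10
  d6 = d5*2 = 231/5
  d7 = d1*5 = 70
  d8 = d6 - d7*4 = -1169/5
Walk from origin (0, 0):
  seg 1: down by d1 = 14 → (0, -14)
  seg 2: left by d3 = 16 → (-16, -14)
  seg 3: down by d7 = 70 → (-16, -84)
  seg 4: left by d7 = 70 → (-86, -84)
  seg 5: up by d4 = 8 → (-86, -76)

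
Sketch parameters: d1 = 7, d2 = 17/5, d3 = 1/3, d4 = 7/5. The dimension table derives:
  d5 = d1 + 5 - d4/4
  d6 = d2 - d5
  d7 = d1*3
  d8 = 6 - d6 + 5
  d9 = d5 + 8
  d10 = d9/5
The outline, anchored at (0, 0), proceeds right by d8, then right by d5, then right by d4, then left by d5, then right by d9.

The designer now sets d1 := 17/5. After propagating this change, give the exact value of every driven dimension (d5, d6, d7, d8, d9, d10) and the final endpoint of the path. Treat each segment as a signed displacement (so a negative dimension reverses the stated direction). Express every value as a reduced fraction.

d5 = 161/20
d6 = -93/20
d7 = 51/5
d8 = 313/20
d9 = 321/20
d10 = 321/100
endpoint = (331/10, 0)

Apply edit: d1 := 17/5
  d5 = d1 + 5 - d4/4 = 161/20
  d6 = d2 - d5 = -93/20
  d7 = d1*3 = 51/5
  d8 = 6 - d6 + 5 = 313/20
  d9 = d5 + 8 = 321/20
  d10 = d9/5 = 321/100
Walk from origin (0, 0):
  seg 1: right by d8 = 313/20 → (313/20, 0)
  seg 2: right by d5 = 161/20 → (237/10, 0)
  seg 3: right by d4 = 7/5 → (251/10, 0)
  seg 4: left by d5 = 161/20 → (341/20, 0)
  seg 5: right by d9 = 321/20 → (331/10, 0)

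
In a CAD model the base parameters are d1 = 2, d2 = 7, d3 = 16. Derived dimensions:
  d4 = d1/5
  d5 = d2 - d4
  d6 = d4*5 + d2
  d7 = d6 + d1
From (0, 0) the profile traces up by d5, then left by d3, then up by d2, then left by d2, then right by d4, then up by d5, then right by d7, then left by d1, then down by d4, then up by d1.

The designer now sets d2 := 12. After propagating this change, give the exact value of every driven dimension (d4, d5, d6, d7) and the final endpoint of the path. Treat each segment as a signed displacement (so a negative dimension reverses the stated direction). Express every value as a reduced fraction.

Apply edit: d2 := 12
  d4 = d1/5 = 2/5
  d5 = d2 - d4 = 58/5
  d6 = d4*5 + d2 = 14
  d7 = d6 + d1 = 16
Walk from origin (0, 0):
  seg 1: up by d5 = 58/5 → (0, 58/5)
  seg 2: left by d3 = 16 → (-16, 58/5)
  seg 3: up by d2 = 12 → (-16, 118/5)
  seg 4: left by d2 = 12 → (-28, 118/5)
  seg 5: right by d4 = 2/5 → (-138/5, 118/5)
  seg 6: up by d5 = 58/5 → (-138/5, 176/5)
  seg 7: right by d7 = 16 → (-58/5, 176/5)
  seg 8: left by d1 = 2 → (-68/5, 176/5)
  seg 9: down by d4 = 2/5 → (-68/5, 174/5)
  seg 10: up by d1 = 2 → (-68/5, 184/5)

d4 = 2/5
d5 = 58/5
d6 = 14
d7 = 16
endpoint = (-68/5, 184/5)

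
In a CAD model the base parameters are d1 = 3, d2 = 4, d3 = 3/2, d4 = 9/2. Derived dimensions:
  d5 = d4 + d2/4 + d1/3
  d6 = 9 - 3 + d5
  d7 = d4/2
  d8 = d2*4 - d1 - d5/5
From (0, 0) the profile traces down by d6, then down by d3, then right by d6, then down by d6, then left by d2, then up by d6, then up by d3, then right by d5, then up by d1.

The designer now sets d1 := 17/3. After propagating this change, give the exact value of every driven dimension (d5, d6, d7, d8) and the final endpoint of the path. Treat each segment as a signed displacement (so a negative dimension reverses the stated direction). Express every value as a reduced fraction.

d5 = 133/18
d6 = 241/18
d7 = 9/4
d8 = 797/90
endpoint = (151/9, -139/18)

Apply edit: d1 := 17/3
  d5 = d4 + d2/4 + d1/3 = 133/18
  d6 = 9 - 3 + d5 = 241/18
  d7 = d4/2 = 9/4
  d8 = d2*4 - d1 - d5/5 = 797/90
Walk from origin (0, 0):
  seg 1: down by d6 = 241/18 → (0, -241/18)
  seg 2: down by d3 = 3/2 → (0, -134/9)
  seg 3: right by d6 = 241/18 → (241/18, -134/9)
  seg 4: down by d6 = 241/18 → (241/18, -509/18)
  seg 5: left by d2 = 4 → (169/18, -509/18)
  seg 6: up by d6 = 241/18 → (169/18, -134/9)
  seg 7: up by d3 = 3/2 → (169/18, -241/18)
  seg 8: right by d5 = 133/18 → (151/9, -241/18)
  seg 9: up by d1 = 17/3 → (151/9, -139/18)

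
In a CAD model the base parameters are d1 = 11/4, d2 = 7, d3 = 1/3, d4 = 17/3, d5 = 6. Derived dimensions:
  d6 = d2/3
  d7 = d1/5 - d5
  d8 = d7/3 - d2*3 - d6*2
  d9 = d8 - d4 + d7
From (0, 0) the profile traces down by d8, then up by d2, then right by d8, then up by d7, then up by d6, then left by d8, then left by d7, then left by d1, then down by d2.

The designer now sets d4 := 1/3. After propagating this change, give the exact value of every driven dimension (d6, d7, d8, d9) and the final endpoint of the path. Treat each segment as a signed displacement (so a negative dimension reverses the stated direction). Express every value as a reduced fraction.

Apply edit: d4 := 1/3
  d6 = d2/3 = 7/3
  d7 = d1/5 - d5 = -109/20
  d8 = d7/3 - d2*3 - d6*2 = -1649/60
  d9 = d8 - d4 + d7 = -499/15
Walk from origin (0, 0):
  seg 1: down by d8 = -1649/60 → (0, 1649/60)
  seg 2: up by d2 = 7 → (0, 2069/60)
  seg 3: right by d8 = -1649/60 → (-1649/60, 2069/60)
  seg 4: up by d7 = -109/20 → (-1649/60, 871/30)
  seg 5: up by d6 = 7/3 → (-1649/60, 941/30)
  seg 6: left by d8 = -1649/60 → (0, 941/30)
  seg 7: left by d7 = -109/20 → (109/20, 941/30)
  seg 8: left by d1 = 11/4 → (27/10, 941/30)
  seg 9: down by d2 = 7 → (27/10, 731/30)

d6 = 7/3
d7 = -109/20
d8 = -1649/60
d9 = -499/15
endpoint = (27/10, 731/30)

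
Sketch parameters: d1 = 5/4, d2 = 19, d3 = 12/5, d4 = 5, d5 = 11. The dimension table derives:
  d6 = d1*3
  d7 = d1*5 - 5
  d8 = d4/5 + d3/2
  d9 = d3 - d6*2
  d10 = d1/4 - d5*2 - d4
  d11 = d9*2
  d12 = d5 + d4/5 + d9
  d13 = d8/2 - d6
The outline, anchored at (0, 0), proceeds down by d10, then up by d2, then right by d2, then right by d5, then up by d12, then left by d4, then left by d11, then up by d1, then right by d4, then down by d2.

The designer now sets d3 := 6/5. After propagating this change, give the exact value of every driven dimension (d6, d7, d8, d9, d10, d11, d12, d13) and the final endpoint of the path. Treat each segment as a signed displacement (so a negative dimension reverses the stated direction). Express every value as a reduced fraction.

d6 = 15/4
d7 = 5/4
d8 = 8/5
d9 = -63/10
d10 = -427/16
d11 = -63/5
d12 = 57/10
d13 = -59/20
endpoint = (213/5, 2691/80)

Apply edit: d3 := 6/5
  d6 = d1*3 = 15/4
  d7 = d1*5 - 5 = 5/4
  d8 = d4/5 + d3/2 = 8/5
  d9 = d3 - d6*2 = -63/10
  d10 = d1/4 - d5*2 - d4 = -427/16
  d11 = d9*2 = -63/5
  d12 = d5 + d4/5 + d9 = 57/10
  d13 = d8/2 - d6 = -59/20
Walk from origin (0, 0):
  seg 1: down by d10 = -427/16 → (0, 427/16)
  seg 2: up by d2 = 19 → (0, 731/16)
  seg 3: right by d2 = 19 → (19, 731/16)
  seg 4: right by d5 = 11 → (30, 731/16)
  seg 5: up by d12 = 57/10 → (30, 4111/80)
  seg 6: left by d4 = 5 → (25, 4111/80)
  seg 7: left by d11 = -63/5 → (188/5, 4111/80)
  seg 8: up by d1 = 5/4 → (188/5, 4211/80)
  seg 9: right by d4 = 5 → (213/5, 4211/80)
  seg 10: down by d2 = 19 → (213/5, 2691/80)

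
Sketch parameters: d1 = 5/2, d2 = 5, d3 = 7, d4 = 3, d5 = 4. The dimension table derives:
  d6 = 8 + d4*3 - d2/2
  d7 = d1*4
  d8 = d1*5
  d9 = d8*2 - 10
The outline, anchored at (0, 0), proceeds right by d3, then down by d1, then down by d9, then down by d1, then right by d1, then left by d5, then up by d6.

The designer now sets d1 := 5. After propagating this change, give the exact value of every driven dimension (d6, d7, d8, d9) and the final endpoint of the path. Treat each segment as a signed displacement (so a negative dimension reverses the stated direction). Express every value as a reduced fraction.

Apply edit: d1 := 5
  d6 = 8 + d4*3 - d2/2 = 29/2
  d7 = d1*4 = 20
  d8 = d1*5 = 25
  d9 = d8*2 - 10 = 40
Walk from origin (0, 0):
  seg 1: right by d3 = 7 → (7, 0)
  seg 2: down by d1 = 5 → (7, -5)
  seg 3: down by d9 = 40 → (7, -45)
  seg 4: down by d1 = 5 → (7, -50)
  seg 5: right by d1 = 5 → (12, -50)
  seg 6: left by d5 = 4 → (8, -50)
  seg 7: up by d6 = 29/2 → (8, -71/2)

d6 = 29/2
d7 = 20
d8 = 25
d9 = 40
endpoint = (8, -71/2)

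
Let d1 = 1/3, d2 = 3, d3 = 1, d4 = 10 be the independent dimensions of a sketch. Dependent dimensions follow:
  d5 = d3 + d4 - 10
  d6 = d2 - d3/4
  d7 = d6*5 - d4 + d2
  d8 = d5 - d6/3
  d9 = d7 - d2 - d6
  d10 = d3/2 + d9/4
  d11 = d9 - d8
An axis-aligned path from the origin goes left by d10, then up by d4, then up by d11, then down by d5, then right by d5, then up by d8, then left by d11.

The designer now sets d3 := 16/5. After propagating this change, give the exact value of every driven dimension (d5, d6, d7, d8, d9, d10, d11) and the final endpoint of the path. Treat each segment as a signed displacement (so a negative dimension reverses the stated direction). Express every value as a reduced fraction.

d5 = 16/5
d6 = 11/5
d7 = 4
d8 = 37/15
d9 = -6/5
d10 = 13/10
d11 = -11/3
endpoint = (167/30, 28/5)

Apply edit: d3 := 16/5
  d5 = d3 + d4 - 10 = 16/5
  d6 = d2 - d3/4 = 11/5
  d7 = d6*5 - d4 + d2 = 4
  d8 = d5 - d6/3 = 37/15
  d9 = d7 - d2 - d6 = -6/5
  d10 = d3/2 + d9/4 = 13/10
  d11 = d9 - d8 = -11/3
Walk from origin (0, 0):
  seg 1: left by d10 = 13/10 → (-13/10, 0)
  seg 2: up by d4 = 10 → (-13/10, 10)
  seg 3: up by d11 = -11/3 → (-13/10, 19/3)
  seg 4: down by d5 = 16/5 → (-13/10, 47/15)
  seg 5: right by d5 = 16/5 → (19/10, 47/15)
  seg 6: up by d8 = 37/15 → (19/10, 28/5)
  seg 7: left by d11 = -11/3 → (167/30, 28/5)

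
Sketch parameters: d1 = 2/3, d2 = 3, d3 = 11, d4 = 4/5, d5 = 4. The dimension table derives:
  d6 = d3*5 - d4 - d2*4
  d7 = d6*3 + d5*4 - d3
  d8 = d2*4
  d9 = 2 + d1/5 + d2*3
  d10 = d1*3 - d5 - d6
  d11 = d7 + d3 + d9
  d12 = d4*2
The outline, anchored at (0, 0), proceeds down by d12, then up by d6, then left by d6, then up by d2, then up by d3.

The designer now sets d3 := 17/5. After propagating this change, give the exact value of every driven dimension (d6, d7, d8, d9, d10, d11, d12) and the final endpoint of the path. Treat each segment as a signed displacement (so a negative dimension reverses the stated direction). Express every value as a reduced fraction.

Apply edit: d3 := 17/5
  d6 = d3*5 - d4 - d2*4 = 21/5
  d7 = d6*3 + d5*4 - d3 = 126/5
  d8 = d2*4 = 12
  d9 = 2 + d1/5 + d2*3 = 167/15
  d10 = d1*3 - d5 - d6 = -31/5
  d11 = d7 + d3 + d9 = 596/15
  d12 = d4*2 = 8/5
Walk from origin (0, 0):
  seg 1: down by d12 = 8/5 → (0, -8/5)
  seg 2: up by d6 = 21/5 → (0, 13/5)
  seg 3: left by d6 = 21/5 → (-21/5, 13/5)
  seg 4: up by d2 = 3 → (-21/5, 28/5)
  seg 5: up by d3 = 17/5 → (-21/5, 9)

d6 = 21/5
d7 = 126/5
d8 = 12
d9 = 167/15
d10 = -31/5
d11 = 596/15
d12 = 8/5
endpoint = (-21/5, 9)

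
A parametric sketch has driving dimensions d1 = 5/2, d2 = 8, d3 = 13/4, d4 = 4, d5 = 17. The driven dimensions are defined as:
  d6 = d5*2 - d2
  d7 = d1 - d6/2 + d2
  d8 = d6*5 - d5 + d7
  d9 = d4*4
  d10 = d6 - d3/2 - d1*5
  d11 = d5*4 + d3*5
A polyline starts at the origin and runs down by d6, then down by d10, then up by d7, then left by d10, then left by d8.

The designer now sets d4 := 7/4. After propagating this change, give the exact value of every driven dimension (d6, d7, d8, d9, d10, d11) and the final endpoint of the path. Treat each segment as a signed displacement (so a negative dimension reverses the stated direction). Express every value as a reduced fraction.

d6 = 26
d7 = -5/2
d8 = 221/2
d9 = 7
d10 = 95/8
d11 = 337/4
endpoint = (-979/8, -323/8)

Apply edit: d4 := 7/4
  d6 = d5*2 - d2 = 26
  d7 = d1 - d6/2 + d2 = -5/2
  d8 = d6*5 - d5 + d7 = 221/2
  d9 = d4*4 = 7
  d10 = d6 - d3/2 - d1*5 = 95/8
  d11 = d5*4 + d3*5 = 337/4
Walk from origin (0, 0):
  seg 1: down by d6 = 26 → (0, -26)
  seg 2: down by d10 = 95/8 → (0, -303/8)
  seg 3: up by d7 = -5/2 → (0, -323/8)
  seg 4: left by d10 = 95/8 → (-95/8, -323/8)
  seg 5: left by d8 = 221/2 → (-979/8, -323/8)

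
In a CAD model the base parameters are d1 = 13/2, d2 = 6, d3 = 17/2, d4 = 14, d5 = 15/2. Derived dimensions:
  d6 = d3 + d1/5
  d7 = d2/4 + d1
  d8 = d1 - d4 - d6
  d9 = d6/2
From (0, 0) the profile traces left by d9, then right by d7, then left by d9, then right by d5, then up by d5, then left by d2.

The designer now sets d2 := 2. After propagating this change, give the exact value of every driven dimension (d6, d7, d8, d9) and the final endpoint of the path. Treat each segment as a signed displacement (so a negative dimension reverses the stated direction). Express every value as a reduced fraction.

d6 = 49/5
d7 = 7
d8 = -173/10
d9 = 49/10
endpoint = (27/10, 15/2)

Apply edit: d2 := 2
  d6 = d3 + d1/5 = 49/5
  d7 = d2/4 + d1 = 7
  d8 = d1 - d4 - d6 = -173/10
  d9 = d6/2 = 49/10
Walk from origin (0, 0):
  seg 1: left by d9 = 49/10 → (-49/10, 0)
  seg 2: right by d7 = 7 → (21/10, 0)
  seg 3: left by d9 = 49/10 → (-14/5, 0)
  seg 4: right by d5 = 15/2 → (47/10, 0)
  seg 5: up by d5 = 15/2 → (47/10, 15/2)
  seg 6: left by d2 = 2 → (27/10, 15/2)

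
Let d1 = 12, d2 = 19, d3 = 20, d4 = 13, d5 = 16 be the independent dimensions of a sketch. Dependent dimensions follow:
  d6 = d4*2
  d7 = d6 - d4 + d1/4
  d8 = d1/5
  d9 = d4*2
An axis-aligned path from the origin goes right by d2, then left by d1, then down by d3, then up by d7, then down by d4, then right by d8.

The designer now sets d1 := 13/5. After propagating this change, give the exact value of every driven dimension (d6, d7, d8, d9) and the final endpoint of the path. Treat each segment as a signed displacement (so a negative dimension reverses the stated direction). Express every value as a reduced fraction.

d6 = 26
d7 = 273/20
d8 = 13/25
d9 = 26
endpoint = (423/25, -387/20)

Apply edit: d1 := 13/5
  d6 = d4*2 = 26
  d7 = d6 - d4 + d1/4 = 273/20
  d8 = d1/5 = 13/25
  d9 = d4*2 = 26
Walk from origin (0, 0):
  seg 1: right by d2 = 19 → (19, 0)
  seg 2: left by d1 = 13/5 → (82/5, 0)
  seg 3: down by d3 = 20 → (82/5, -20)
  seg 4: up by d7 = 273/20 → (82/5, -127/20)
  seg 5: down by d4 = 13 → (82/5, -387/20)
  seg 6: right by d8 = 13/25 → (423/25, -387/20)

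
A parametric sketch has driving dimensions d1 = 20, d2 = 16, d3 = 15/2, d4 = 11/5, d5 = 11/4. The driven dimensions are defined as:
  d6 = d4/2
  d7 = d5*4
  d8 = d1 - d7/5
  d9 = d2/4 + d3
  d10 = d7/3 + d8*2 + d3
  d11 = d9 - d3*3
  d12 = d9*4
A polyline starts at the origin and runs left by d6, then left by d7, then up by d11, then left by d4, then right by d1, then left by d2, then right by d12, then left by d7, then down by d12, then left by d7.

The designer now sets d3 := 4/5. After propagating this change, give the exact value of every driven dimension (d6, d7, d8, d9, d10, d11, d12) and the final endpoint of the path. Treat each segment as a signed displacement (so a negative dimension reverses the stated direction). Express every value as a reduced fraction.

Apply edit: d3 := 4/5
  d6 = d4/2 = 11/10
  d7 = d5*4 = 11
  d8 = d1 - d7/5 = 89/5
  d9 = d2/4 + d3 = 24/5
  d10 = d7/3 + d8*2 + d3 = 601/15
  d11 = d9 - d3*3 = 12/5
  d12 = d9*4 = 96/5
Walk from origin (0, 0):
  seg 1: left by d6 = 11/10 → (-11/10, 0)
  seg 2: left by d7 = 11 → (-121/10, 0)
  seg 3: up by d11 = 12/5 → (-121/10, 12/5)
  seg 4: left by d4 = 11/5 → (-143/10, 12/5)
  seg 5: right by d1 = 20 → (57/10, 12/5)
  seg 6: left by d2 = 16 → (-103/10, 12/5)
  seg 7: right by d12 = 96/5 → (89/10, 12/5)
  seg 8: left by d7 = 11 → (-21/10, 12/5)
  seg 9: down by d12 = 96/5 → (-21/10, -84/5)
  seg 10: left by d7 = 11 → (-131/10, -84/5)

d6 = 11/10
d7 = 11
d8 = 89/5
d9 = 24/5
d10 = 601/15
d11 = 12/5
d12 = 96/5
endpoint = (-131/10, -84/5)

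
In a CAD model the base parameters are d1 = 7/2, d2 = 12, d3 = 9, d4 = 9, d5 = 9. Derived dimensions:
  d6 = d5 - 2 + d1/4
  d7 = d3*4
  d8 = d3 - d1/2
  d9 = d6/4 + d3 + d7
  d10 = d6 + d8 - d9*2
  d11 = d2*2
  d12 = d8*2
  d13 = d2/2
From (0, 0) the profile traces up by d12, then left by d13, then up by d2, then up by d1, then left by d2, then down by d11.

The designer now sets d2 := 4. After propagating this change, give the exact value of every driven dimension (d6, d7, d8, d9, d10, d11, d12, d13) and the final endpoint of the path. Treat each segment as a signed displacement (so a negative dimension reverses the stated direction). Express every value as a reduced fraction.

d6 = 63/8
d7 = 36
d8 = 29/4
d9 = 1503/32
d10 = -1261/16
d11 = 8
d12 = 29/2
d13 = 2
endpoint = (-6, 14)

Apply edit: d2 := 4
  d6 = d5 - 2 + d1/4 = 63/8
  d7 = d3*4 = 36
  d8 = d3 - d1/2 = 29/4
  d9 = d6/4 + d3 + d7 = 1503/32
  d10 = d6 + d8 - d9*2 = -1261/16
  d11 = d2*2 = 8
  d12 = d8*2 = 29/2
  d13 = d2/2 = 2
Walk from origin (0, 0):
  seg 1: up by d12 = 29/2 → (0, 29/2)
  seg 2: left by d13 = 2 → (-2, 29/2)
  seg 3: up by d2 = 4 → (-2, 37/2)
  seg 4: up by d1 = 7/2 → (-2, 22)
  seg 5: left by d2 = 4 → (-6, 22)
  seg 6: down by d11 = 8 → (-6, 14)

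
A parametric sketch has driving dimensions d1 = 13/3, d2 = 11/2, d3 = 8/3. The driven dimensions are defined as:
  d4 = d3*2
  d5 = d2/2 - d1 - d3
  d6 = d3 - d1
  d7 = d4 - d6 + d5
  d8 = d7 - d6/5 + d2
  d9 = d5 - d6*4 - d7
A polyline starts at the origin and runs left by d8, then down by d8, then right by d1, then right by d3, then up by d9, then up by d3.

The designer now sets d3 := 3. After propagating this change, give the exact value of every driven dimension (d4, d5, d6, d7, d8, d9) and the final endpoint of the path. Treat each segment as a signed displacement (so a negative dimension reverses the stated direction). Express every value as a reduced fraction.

Apply edit: d3 := 3
  d4 = d3*2 = 6
  d5 = d2/2 - d1 - d3 = -55/12
  d6 = d3 - d1 = -4/3
  d7 = d4 - d6 + d5 = 11/4
  d8 = d7 - d6/5 + d2 = 511/60
  d9 = d5 - d6*4 - d7 = -2
Walk from origin (0, 0):
  seg 1: left by d8 = 511/60 → (-511/60, 0)
  seg 2: down by d8 = 511/60 → (-511/60, -511/60)
  seg 3: right by d1 = 13/3 → (-251/60, -511/60)
  seg 4: right by d3 = 3 → (-71/60, -511/60)
  seg 5: up by d9 = -2 → (-71/60, -631/60)
  seg 6: up by d3 = 3 → (-71/60, -451/60)

d4 = 6
d5 = -55/12
d6 = -4/3
d7 = 11/4
d8 = 511/60
d9 = -2
endpoint = (-71/60, -451/60)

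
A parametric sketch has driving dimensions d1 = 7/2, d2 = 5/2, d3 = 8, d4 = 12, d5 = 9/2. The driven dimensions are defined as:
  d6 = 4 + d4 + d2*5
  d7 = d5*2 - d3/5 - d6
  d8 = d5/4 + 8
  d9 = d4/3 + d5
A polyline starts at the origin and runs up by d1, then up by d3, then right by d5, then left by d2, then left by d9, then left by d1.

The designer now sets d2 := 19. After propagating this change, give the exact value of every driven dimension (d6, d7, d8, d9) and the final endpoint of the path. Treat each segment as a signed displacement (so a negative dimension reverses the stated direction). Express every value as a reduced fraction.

d6 = 111
d7 = -518/5
d8 = 73/8
d9 = 17/2
endpoint = (-53/2, 23/2)

Apply edit: d2 := 19
  d6 = 4 + d4 + d2*5 = 111
  d7 = d5*2 - d3/5 - d6 = -518/5
  d8 = d5/4 + 8 = 73/8
  d9 = d4/3 + d5 = 17/2
Walk from origin (0, 0):
  seg 1: up by d1 = 7/2 → (0, 7/2)
  seg 2: up by d3 = 8 → (0, 23/2)
  seg 3: right by d5 = 9/2 → (9/2, 23/2)
  seg 4: left by d2 = 19 → (-29/2, 23/2)
  seg 5: left by d9 = 17/2 → (-23, 23/2)
  seg 6: left by d1 = 7/2 → (-53/2, 23/2)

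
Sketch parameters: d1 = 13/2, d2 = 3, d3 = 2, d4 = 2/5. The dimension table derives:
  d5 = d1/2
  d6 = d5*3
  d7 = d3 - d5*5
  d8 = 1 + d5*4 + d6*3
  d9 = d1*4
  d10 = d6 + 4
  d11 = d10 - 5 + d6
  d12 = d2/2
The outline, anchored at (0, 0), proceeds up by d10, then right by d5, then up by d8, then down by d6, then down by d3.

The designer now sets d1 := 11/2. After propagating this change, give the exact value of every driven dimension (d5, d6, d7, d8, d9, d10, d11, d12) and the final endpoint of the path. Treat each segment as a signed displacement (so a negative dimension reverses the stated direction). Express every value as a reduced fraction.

d5 = 11/4
d6 = 33/4
d7 = -47/4
d8 = 147/4
d9 = 22
d10 = 49/4
d11 = 31/2
d12 = 3/2
endpoint = (11/4, 155/4)

Apply edit: d1 := 11/2
  d5 = d1/2 = 11/4
  d6 = d5*3 = 33/4
  d7 = d3 - d5*5 = -47/4
  d8 = 1 + d5*4 + d6*3 = 147/4
  d9 = d1*4 = 22
  d10 = d6 + 4 = 49/4
  d11 = d10 - 5 + d6 = 31/2
  d12 = d2/2 = 3/2
Walk from origin (0, 0):
  seg 1: up by d10 = 49/4 → (0, 49/4)
  seg 2: right by d5 = 11/4 → (11/4, 49/4)
  seg 3: up by d8 = 147/4 → (11/4, 49)
  seg 4: down by d6 = 33/4 → (11/4, 163/4)
  seg 5: down by d3 = 2 → (11/4, 155/4)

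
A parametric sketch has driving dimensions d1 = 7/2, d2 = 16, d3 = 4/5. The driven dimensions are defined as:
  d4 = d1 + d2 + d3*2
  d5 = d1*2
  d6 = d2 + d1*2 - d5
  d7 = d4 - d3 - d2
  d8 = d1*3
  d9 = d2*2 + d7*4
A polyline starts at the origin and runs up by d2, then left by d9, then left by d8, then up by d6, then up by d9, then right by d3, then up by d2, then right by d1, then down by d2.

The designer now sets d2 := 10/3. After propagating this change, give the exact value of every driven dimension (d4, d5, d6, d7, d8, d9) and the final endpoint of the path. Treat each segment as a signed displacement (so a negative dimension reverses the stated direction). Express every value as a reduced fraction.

d4 = 253/30
d5 = 7
d6 = 10/3
d7 = 43/10
d8 = 21/2
d9 = 358/15
endpoint = (-451/15, 458/15)

Apply edit: d2 := 10/3
  d4 = d1 + d2 + d3*2 = 253/30
  d5 = d1*2 = 7
  d6 = d2 + d1*2 - d5 = 10/3
  d7 = d4 - d3 - d2 = 43/10
  d8 = d1*3 = 21/2
  d9 = d2*2 + d7*4 = 358/15
Walk from origin (0, 0):
  seg 1: up by d2 = 10/3 → (0, 10/3)
  seg 2: left by d9 = 358/15 → (-358/15, 10/3)
  seg 3: left by d8 = 21/2 → (-1031/30, 10/3)
  seg 4: up by d6 = 10/3 → (-1031/30, 20/3)
  seg 5: up by d9 = 358/15 → (-1031/30, 458/15)
  seg 6: right by d3 = 4/5 → (-1007/30, 458/15)
  seg 7: up by d2 = 10/3 → (-1007/30, 508/15)
  seg 8: right by d1 = 7/2 → (-451/15, 508/15)
  seg 9: down by d2 = 10/3 → (-451/15, 458/15)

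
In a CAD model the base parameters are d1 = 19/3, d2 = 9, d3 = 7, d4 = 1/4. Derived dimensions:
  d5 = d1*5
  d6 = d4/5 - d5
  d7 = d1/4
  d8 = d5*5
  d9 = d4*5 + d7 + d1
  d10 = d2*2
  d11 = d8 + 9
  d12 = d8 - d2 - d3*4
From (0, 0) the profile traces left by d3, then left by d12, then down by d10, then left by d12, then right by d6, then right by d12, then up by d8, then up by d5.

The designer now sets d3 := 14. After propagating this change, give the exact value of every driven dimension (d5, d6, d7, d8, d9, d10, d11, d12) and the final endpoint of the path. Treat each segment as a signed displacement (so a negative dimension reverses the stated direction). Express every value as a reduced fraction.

d5 = 95/3
d6 = -1897/60
d7 = 19/12
d8 = 475/3
d9 = 55/6
d10 = 18
d11 = 502/3
d12 = 280/3
endpoint = (-2779/20, 172)

Apply edit: d3 := 14
  d5 = d1*5 = 95/3
  d6 = d4/5 - d5 = -1897/60
  d7 = d1/4 = 19/12
  d8 = d5*5 = 475/3
  d9 = d4*5 + d7 + d1 = 55/6
  d10 = d2*2 = 18
  d11 = d8 + 9 = 502/3
  d12 = d8 - d2 - d3*4 = 280/3
Walk from origin (0, 0):
  seg 1: left by d3 = 14 → (-14, 0)
  seg 2: left by d12 = 280/3 → (-322/3, 0)
  seg 3: down by d10 = 18 → (-322/3, -18)
  seg 4: left by d12 = 280/3 → (-602/3, -18)
  seg 5: right by d6 = -1897/60 → (-13937/60, -18)
  seg 6: right by d12 = 280/3 → (-2779/20, -18)
  seg 7: up by d8 = 475/3 → (-2779/20, 421/3)
  seg 8: up by d5 = 95/3 → (-2779/20, 172)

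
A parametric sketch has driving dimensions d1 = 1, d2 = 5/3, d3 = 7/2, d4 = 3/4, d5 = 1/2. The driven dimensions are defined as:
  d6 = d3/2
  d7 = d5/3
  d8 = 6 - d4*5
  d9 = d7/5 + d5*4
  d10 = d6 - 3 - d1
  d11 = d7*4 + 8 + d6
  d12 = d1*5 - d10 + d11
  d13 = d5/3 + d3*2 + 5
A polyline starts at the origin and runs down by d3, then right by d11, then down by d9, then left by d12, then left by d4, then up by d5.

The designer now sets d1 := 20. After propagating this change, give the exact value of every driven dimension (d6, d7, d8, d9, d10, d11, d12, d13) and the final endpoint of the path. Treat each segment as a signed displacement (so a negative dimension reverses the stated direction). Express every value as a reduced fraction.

Apply edit: d1 := 20
  d6 = d3/2 = 7/4
  d7 = d5/3 = 1/6
  d8 = 6 - d4*5 = 9/4
  d9 = d7/5 + d5*4 = 61/30
  d10 = d6 - 3 - d1 = -85/4
  d11 = d7*4 + 8 + d6 = 125/12
  d12 = d1*5 - d10 + d11 = 395/3
  d13 = d5/3 + d3*2 + 5 = 73/6
Walk from origin (0, 0):
  seg 1: down by d3 = 7/2 → (0, -7/2)
  seg 2: right by d11 = 125/12 → (125/12, -7/2)
  seg 3: down by d9 = 61/30 → (125/12, -83/15)
  seg 4: left by d12 = 395/3 → (-485/4, -83/15)
  seg 5: left by d4 = 3/4 → (-122, -83/15)
  seg 6: up by d5 = 1/2 → (-122, -151/30)

d6 = 7/4
d7 = 1/6
d8 = 9/4
d9 = 61/30
d10 = -85/4
d11 = 125/12
d12 = 395/3
d13 = 73/6
endpoint = (-122, -151/30)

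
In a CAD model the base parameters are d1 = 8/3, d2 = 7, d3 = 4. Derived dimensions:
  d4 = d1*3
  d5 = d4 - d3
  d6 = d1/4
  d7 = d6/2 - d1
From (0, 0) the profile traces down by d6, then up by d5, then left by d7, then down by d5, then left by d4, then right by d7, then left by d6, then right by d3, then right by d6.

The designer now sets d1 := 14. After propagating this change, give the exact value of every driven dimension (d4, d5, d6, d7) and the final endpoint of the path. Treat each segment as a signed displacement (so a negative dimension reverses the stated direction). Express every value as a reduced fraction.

Apply edit: d1 := 14
  d4 = d1*3 = 42
  d5 = d4 - d3 = 38
  d6 = d1/4 = 7/2
  d7 = d6/2 - d1 = -49/4
Walk from origin (0, 0):
  seg 1: down by d6 = 7/2 → (0, -7/2)
  seg 2: up by d5 = 38 → (0, 69/2)
  seg 3: left by d7 = -49/4 → (49/4, 69/2)
  seg 4: down by d5 = 38 → (49/4, -7/2)
  seg 5: left by d4 = 42 → (-119/4, -7/2)
  seg 6: right by d7 = -49/4 → (-42, -7/2)
  seg 7: left by d6 = 7/2 → (-91/2, -7/2)
  seg 8: right by d3 = 4 → (-83/2, -7/2)
  seg 9: right by d6 = 7/2 → (-38, -7/2)

d4 = 42
d5 = 38
d6 = 7/2
d7 = -49/4
endpoint = (-38, -7/2)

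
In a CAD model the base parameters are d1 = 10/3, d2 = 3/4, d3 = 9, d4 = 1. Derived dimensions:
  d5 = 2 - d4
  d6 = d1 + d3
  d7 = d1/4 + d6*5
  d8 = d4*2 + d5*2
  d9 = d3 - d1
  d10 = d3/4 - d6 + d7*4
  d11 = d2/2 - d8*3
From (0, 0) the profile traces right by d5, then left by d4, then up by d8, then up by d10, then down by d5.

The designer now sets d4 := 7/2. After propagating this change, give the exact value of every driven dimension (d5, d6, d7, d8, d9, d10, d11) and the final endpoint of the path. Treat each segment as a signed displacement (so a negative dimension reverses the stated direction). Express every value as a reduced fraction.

Apply edit: d4 := 7/2
  d5 = 2 - d4 = -3/2
  d6 = d1 + d3 = 37/3
  d7 = d1/4 + d6*5 = 125/2
  d8 = d4*2 + d5*2 = 4
  d9 = d3 - d1 = 17/3
  d10 = d3/4 - d6 + d7*4 = 2879/12
  d11 = d2/2 - d8*3 = -93/8
Walk from origin (0, 0):
  seg 1: right by d5 = -3/2 → (-3/2, 0)
  seg 2: left by d4 = 7/2 → (-5, 0)
  seg 3: up by d8 = 4 → (-5, 4)
  seg 4: up by d10 = 2879/12 → (-5, 2927/12)
  seg 5: down by d5 = -3/2 → (-5, 2945/12)

d5 = -3/2
d6 = 37/3
d7 = 125/2
d8 = 4
d9 = 17/3
d10 = 2879/12
d11 = -93/8
endpoint = (-5, 2945/12)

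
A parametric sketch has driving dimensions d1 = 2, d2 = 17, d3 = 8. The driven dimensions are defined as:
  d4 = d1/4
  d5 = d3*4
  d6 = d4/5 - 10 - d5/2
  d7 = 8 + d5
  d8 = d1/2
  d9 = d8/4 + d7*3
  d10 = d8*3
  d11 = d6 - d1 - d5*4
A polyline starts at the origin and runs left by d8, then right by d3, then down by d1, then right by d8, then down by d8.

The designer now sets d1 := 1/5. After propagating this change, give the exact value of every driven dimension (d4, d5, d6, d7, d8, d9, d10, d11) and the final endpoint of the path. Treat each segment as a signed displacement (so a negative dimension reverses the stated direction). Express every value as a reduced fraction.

Apply edit: d1 := 1/5
  d4 = d1/4 = 1/20
  d5 = d3*4 = 32
  d6 = d4/5 - 10 - d5/2 = -2599/100
  d7 = 8 + d5 = 40
  d8 = d1/2 = 1/10
  d9 = d8/4 + d7*3 = 4801/40
  d10 = d8*3 = 3/10
  d11 = d6 - d1 - d5*4 = -15419/100
Walk from origin (0, 0):
  seg 1: left by d8 = 1/10 → (-1/10, 0)
  seg 2: right by d3 = 8 → (79/10, 0)
  seg 3: down by d1 = 1/5 → (79/10, -1/5)
  seg 4: right by d8 = 1/10 → (8, -1/5)
  seg 5: down by d8 = 1/10 → (8, -3/10)

d4 = 1/20
d5 = 32
d6 = -2599/100
d7 = 40
d8 = 1/10
d9 = 4801/40
d10 = 3/10
d11 = -15419/100
endpoint = (8, -3/10)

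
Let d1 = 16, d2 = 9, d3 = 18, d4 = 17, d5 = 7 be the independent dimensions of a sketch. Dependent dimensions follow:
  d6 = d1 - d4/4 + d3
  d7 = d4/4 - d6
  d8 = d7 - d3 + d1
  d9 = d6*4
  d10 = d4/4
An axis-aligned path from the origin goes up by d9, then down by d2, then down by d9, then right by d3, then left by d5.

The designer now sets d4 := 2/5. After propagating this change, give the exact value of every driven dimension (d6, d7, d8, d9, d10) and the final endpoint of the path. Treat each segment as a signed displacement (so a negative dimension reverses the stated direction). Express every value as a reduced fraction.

Apply edit: d4 := 2/5
  d6 = d1 - d4/4 + d3 = 339/10
  d7 = d4/4 - d6 = -169/5
  d8 = d7 - d3 + d1 = -179/5
  d9 = d6*4 = 678/5
  d10 = d4/4 = 1/10
Walk from origin (0, 0):
  seg 1: up by d9 = 678/5 → (0, 678/5)
  seg 2: down by d2 = 9 → (0, 633/5)
  seg 3: down by d9 = 678/5 → (0, -9)
  seg 4: right by d3 = 18 → (18, -9)
  seg 5: left by d5 = 7 → (11, -9)

d6 = 339/10
d7 = -169/5
d8 = -179/5
d9 = 678/5
d10 = 1/10
endpoint = (11, -9)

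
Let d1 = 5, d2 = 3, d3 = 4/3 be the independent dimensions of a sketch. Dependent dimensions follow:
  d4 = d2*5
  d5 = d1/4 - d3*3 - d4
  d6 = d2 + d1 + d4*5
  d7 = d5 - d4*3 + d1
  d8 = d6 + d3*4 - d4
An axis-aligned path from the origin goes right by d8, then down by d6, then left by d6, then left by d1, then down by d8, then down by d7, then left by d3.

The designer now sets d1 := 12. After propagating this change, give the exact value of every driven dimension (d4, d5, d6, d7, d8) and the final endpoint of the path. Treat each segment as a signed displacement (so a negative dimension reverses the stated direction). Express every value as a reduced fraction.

d4 = 15
d5 = -16
d6 = 90
d7 = -49
d8 = 241/3
endpoint = (-23, -364/3)

Apply edit: d1 := 12
  d4 = d2*5 = 15
  d5 = d1/4 - d3*3 - d4 = -16
  d6 = d2 + d1 + d4*5 = 90
  d7 = d5 - d4*3 + d1 = -49
  d8 = d6 + d3*4 - d4 = 241/3
Walk from origin (0, 0):
  seg 1: right by d8 = 241/3 → (241/3, 0)
  seg 2: down by d6 = 90 → (241/3, -90)
  seg 3: left by d6 = 90 → (-29/3, -90)
  seg 4: left by d1 = 12 → (-65/3, -90)
  seg 5: down by d8 = 241/3 → (-65/3, -511/3)
  seg 6: down by d7 = -49 → (-65/3, -364/3)
  seg 7: left by d3 = 4/3 → (-23, -364/3)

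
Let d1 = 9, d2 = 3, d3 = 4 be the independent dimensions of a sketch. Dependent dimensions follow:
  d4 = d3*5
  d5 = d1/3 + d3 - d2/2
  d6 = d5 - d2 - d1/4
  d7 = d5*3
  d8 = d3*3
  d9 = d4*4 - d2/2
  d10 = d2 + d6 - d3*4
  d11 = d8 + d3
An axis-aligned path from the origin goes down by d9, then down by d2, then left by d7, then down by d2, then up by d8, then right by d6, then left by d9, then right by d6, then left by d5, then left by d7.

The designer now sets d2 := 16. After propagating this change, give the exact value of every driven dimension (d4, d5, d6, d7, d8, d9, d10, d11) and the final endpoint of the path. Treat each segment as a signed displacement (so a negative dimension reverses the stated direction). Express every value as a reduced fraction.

Apply edit: d2 := 16
  d4 = d3*5 = 20
  d5 = d1/3 + d3 - d2/2 = -1
  d6 = d5 - d2 - d1/4 = -77/4
  d7 = d5*3 = -3
  d8 = d3*3 = 12
  d9 = d4*4 - d2/2 = 72
  d10 = d2 + d6 - d3*4 = -77/4
  d11 = d8 + d3 = 16
Walk from origin (0, 0):
  seg 1: down by d9 = 72 → (0, -72)
  seg 2: down by d2 = 16 → (0, -88)
  seg 3: left by d7 = -3 → (3, -88)
  seg 4: down by d2 = 16 → (3, -104)
  seg 5: up by d8 = 12 → (3, -92)
  seg 6: right by d6 = -77/4 → (-65/4, -92)
  seg 7: left by d9 = 72 → (-353/4, -92)
  seg 8: right by d6 = -77/4 → (-215/2, -92)
  seg 9: left by d5 = -1 → (-213/2, -92)
  seg 10: left by d7 = -3 → (-207/2, -92)

d4 = 20
d5 = -1
d6 = -77/4
d7 = -3
d8 = 12
d9 = 72
d10 = -77/4
d11 = 16
endpoint = (-207/2, -92)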